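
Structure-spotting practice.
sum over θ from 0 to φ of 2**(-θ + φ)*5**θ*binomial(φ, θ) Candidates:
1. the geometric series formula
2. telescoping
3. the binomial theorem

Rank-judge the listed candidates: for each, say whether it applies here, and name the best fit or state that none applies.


Best approach: the binomial theorem — binomial(φ, θ) weighting matched powers of 5 and 2 is the expanded form of (5 + 2)^φ — fold it back up.
- the geometric series formula: dividing successive terms gives an index-dependent quantity, not a constant.
- telescoping — the summand is not presented as a shifted difference — a telescoping rewrite may exist, but the displayed structure does not offer one.
- the binomial theorem: yes, a natural case for it.


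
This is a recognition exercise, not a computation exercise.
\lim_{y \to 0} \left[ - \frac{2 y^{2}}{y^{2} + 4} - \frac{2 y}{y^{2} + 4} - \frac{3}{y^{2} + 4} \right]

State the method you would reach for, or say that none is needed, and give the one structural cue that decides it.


Technique: no special technique — the expression is continuous at 0 — substitute and evaluate; no indeterminate form appears.


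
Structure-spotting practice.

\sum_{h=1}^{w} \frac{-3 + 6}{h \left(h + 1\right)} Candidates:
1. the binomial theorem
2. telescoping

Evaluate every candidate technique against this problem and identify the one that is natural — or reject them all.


Technique: telescoping — after splitting \frac{-3 + 6}{h \left(h + 1\right)} into partial fractions, the pieces are shifted copies of one function and cancel telescopically.
- the binomial theorem — the summand does not match any term pattern of an expanded binomial power.
- telescoping: applicable, and directly so.


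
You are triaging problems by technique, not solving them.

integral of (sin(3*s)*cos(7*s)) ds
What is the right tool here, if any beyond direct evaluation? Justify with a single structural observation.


Verdict: a trigonometric identity — two different frequencies multiply in sin(3*s)*cos(7*s); the product-to-sum formula separates them.


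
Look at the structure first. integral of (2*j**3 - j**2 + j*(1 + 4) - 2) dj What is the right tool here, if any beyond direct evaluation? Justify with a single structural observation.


Verdict: no special technique — nothing composite, nothing rational, nothing trigonometric — each constant-multiple power of j integrates by the power rule alone.


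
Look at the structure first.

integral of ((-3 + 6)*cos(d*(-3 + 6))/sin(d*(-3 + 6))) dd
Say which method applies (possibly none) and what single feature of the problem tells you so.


Technique: u-substitution — collected, the integrand has one factor that is, up to a constant, the derivative of an inner expression the rest depends on — substitute for that inner expression.


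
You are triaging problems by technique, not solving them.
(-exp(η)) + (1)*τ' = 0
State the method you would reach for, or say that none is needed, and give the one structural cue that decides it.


Technique: no special technique — the slope is a function of η alone, so integrate both sides directly.


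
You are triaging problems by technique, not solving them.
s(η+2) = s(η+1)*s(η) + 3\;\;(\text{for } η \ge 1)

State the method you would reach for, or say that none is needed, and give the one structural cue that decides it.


Diagnosis: no special technique — the sequence value feeds back through itself nonlinearly — linear superposition fails, and every superposition-based closed form fails with it.


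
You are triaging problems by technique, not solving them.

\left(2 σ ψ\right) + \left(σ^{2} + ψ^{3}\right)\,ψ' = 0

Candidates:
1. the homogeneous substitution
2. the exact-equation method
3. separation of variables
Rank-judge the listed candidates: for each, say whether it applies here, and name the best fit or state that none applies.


Method: the exact-equation method — d/dψ of 2 σ ψ equals d/dσ of σ^{2} + ψ^{3}: the form is a total differential of one potential — integrate it exactly.
- the homogeneous substitution: the slope does not depend on the ratio of the variables alone.
- the exact-equation method: applies; the problem has the shape this method handles.
- separation of variables — no division isolates the independent variable from the unknown.


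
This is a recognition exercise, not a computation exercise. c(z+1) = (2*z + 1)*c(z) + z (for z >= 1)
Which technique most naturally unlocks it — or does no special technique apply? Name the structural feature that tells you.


Diagnosis: a summation factor — it is first-order linear but the coefficient 2*z + 1 depends on the index, so multiply through by a summation factor to telescope it.


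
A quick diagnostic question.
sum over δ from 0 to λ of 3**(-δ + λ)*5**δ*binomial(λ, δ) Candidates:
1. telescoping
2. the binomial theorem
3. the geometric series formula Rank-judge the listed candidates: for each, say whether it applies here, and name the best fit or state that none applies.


Technique: the binomial theorem — terms weighting binomial(λ, δ) against matched powers of 5 and 3 reassemble into (5 + 3)^λ by the binomial theorem.
- telescoping: writing out consecutive terms as given produces no pairwise cancellation.
- the binomial theorem — a fit — the right tool for this form.
- the geometric series formula — dividing successive terms gives an index-dependent quantity, not a constant.


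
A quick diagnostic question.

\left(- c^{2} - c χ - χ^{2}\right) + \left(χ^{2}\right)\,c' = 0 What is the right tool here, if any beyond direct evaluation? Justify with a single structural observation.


Method: the homogeneous substitution — the slope is degree-zero homogeneous: the ratio substitution v = c/χ collapses it.


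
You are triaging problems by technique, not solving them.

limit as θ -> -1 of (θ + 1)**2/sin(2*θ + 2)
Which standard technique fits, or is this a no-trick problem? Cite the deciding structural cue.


Best approach: l'Hôpital's rule (0/0) — both numerator and denominator vanish at -1: the genuine 0/0 indeterminate that l'Hôpital exists for. A local series expansion at the point resolves it as well; the rule is the packaged version of that step.


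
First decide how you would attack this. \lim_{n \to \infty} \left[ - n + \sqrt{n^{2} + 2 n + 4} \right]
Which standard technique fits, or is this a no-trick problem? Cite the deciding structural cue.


Verdict: conjugate multiplication — the ∞ − ∞ radical form is the exact trigger for the conjugate maneuver.


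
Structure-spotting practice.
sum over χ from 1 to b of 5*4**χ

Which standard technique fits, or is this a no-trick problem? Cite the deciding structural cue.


Best approach: the geometric series formula — term-over-term division gives 4 every time — index-free ratio, geometric sum formula applies.


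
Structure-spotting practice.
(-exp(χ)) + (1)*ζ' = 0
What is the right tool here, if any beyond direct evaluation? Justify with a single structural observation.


Diagnosis: no special technique — with ζ absent the equation is not coupled at all: direct integration in χ.


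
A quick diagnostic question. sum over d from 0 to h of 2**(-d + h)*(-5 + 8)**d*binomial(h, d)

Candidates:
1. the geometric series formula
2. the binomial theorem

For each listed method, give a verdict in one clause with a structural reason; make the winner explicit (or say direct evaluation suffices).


Method: the binomial theorem — the binomial coefficients weight matched powers of (-5 + 8) and 2, which is exactly the expansion of a binomial power.
- the geometric series formula: consecutive terms are not related by a fixed multiplier.
- the binomial theorem — yes, a natural case for it.


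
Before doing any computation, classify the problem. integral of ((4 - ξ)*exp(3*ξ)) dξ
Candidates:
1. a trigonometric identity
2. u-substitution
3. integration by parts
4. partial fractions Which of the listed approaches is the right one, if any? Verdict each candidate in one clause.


Technique: integration by parts — 4 - ξ dies after finitely many derivatives while exp(3*ξ) cycles under integration — the tabular/parts setup.
- a trigonometric identity: no sine or cosine appears, so there is nothing for a trigonometric identity to act on.
- u-substitution — no subexpression of the integrand pairs with its own derivative as a factor — individual terms may offer their own substitutions, but any change of variable covering the whole integral would have to be constructed from outside the expression.
- integration by parts — applicable, and directly so.
- partial fractions — there is no rational-function structure to decompose.


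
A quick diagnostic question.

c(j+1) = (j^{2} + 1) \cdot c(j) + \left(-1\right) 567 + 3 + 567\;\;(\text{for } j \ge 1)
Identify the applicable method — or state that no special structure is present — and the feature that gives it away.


Verdict: a summation factor — the coefficient j^{2} + 1 drifts with the index, so no fixed root exists; normalizing by the cumulative product telescopes it.


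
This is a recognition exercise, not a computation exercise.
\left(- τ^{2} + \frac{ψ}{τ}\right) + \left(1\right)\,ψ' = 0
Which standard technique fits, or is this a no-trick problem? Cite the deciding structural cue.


Verdict: a linear integrating factor — the unknown enters only to the first power against a nonzero forcing term — the integrating-factor template applies directly.


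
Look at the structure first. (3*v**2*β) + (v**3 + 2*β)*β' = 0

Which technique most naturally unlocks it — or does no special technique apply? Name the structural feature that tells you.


Method: the exact-equation method — checking ∂/∂β of 3*v**2*β against ∂/∂v of v**3 + 2*β: they match — the equation is exact as it stands.


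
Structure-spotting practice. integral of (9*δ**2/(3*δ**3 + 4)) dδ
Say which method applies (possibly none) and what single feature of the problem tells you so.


Verdict: u-substitution — 9*δ**2 matches the derivative of 3*δ**3 + 4 up to a constant; with u = 3*δ**3 + 4 the whole integrand folds into a function of u alone.


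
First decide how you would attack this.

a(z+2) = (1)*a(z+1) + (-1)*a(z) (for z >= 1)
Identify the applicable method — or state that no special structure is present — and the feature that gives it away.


Technique: the characteristic-root method — because shifting z leaves the equation's coefficients unchanged, exponential trials reduce it to algebra.


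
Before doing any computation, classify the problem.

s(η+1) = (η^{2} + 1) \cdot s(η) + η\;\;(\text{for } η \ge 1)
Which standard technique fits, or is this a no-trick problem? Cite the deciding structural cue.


Best approach: a summation factor — the coefficient η^{2} + 1 drifts with the index, so no fixed root exists; normalizing by the cumulative product telescopes it.


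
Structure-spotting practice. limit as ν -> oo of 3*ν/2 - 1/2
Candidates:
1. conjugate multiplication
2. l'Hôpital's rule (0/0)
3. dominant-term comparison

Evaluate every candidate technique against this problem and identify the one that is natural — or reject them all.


Verdict: dominant-term comparison — as ν grows, only the highest-degree terms matter — compare leading terms and read the limit off.
- conjugate multiplication: there is no infinity-minus-infinity radical difference to rationalize.
- l'Hôpital's rule (0/0): as a single quotient the expression runs to ∞/∞ at the limit point — an at-infinity form of the rule would apply, though the leading-growth comparison is the direct reading.
- dominant-term comparison — yes, a natural case for it.


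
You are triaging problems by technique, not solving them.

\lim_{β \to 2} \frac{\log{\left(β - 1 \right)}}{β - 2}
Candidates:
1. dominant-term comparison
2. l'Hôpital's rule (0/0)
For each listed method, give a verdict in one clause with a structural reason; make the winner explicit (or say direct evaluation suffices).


Technique: l'Hôpital's rule (0/0) — plug in 2: top and bottom both hit zero, so differentiate each and retry. The standard small-argument limits would also carry it; the rule is the systematic route.
- dominant-term comparison: leading-power comparison does not apply to this form.
- l'Hôpital's rule (0/0) — a fit — the right tool for this form.


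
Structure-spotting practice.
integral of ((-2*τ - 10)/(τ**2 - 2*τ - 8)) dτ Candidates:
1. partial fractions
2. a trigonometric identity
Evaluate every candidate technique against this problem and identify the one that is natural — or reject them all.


Best approach: partial fractions — the bottom, τ**2 - 2*τ - 8, comes apart into simple factors, and a proper rational function over split factors decomposes.
- partial fractions — a fit — the right tool for this form.
- a trigonometric identity — there is no trigonometric structure at all — the integrand carries no sine or cosine to rewrite.


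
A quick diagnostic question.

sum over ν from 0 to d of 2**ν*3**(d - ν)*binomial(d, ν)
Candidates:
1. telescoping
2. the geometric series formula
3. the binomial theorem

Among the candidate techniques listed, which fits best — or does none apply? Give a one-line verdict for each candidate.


Best approach: the binomial theorem — terms weighting binomial(d, ν) against matched powers of 2 and 3 reassemble into (2 + 3)^d by the binomial theorem.
- telescoping: neither a shifted-difference shape nor integer-spaced poles are present.
- the geometric series formula: the ratio of consecutive terms depends on the index.
- the binomial theorem — a fit — the right tool for this form.


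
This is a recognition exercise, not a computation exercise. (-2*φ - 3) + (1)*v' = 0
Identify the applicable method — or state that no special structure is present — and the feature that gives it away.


Method: no special technique — solved for the derivative, v never appears on the right — this is a direct integration in φ, not a differential-equations problem at heart.


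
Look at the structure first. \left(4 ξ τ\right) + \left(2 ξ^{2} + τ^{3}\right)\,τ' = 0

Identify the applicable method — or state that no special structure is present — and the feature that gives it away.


Method: the exact-equation method — check exactness first: here it holds (4 ξ τ, 2 ξ^{2} + τ^{3} have matching cross partials), so no integrating factor is needed.


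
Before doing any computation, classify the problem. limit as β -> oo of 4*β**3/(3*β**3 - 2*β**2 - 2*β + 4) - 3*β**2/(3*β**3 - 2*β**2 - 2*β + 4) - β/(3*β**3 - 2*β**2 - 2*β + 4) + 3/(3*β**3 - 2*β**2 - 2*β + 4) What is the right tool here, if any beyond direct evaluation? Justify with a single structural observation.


Verdict: dominant-term comparison — growth-rate triage: the leading powers of β decide the limit, everything else is noise. As a single quotient, the ∞/∞ shape would yield to repeated differentiation as well — the growth comparison gets there in one look.


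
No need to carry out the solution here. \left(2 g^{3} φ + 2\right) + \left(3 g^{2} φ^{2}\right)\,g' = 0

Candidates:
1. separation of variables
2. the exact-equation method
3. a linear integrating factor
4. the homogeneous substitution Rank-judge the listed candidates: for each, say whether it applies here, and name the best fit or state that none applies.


Verdict: the exact-equation method — the compatibility test passes: the g-derivative of 2 g^{3} φ + 2 matches the φ-derivative of 3 g^{2} φ^{2}, so integrate a potential.
- separation of variables: the two dependences do not factor apart.
- the exact-equation method: applies; the problem has the shape this method handles.
- a linear integrating factor: the unknown enters nonlinearly (through a power, a denominator, or a transcendental function), which the linear integrating-factor recipe cannot absorb as-is — any repair would come from a preliminary substitution, not the factor.
- the homogeneous substitution — the ratio of the variables does not determine the slope.


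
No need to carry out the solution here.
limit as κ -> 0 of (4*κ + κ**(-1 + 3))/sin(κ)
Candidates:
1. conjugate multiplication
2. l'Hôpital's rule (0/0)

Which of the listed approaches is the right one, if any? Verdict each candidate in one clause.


Diagnosis: l'Hôpital's rule (0/0) — the 0/0 form at 0 is the signature situation for l'Hôpital's rule. One could equally expand both pieces locally and compare leading terms; the rule does that in one stroke.
- conjugate multiplication — there are no radicals in tension whose conjugate would simplify matters.
- l'Hôpital's rule (0/0) — yes — fits the structure here.


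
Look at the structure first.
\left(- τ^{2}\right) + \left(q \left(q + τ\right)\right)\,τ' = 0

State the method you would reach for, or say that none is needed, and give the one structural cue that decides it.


Verdict: the homogeneous substitution — the slope is degree-zero homogeneous: the ratio substitution v = τ/q collapses it. A Bernoulli-style rewrite — possibly after exchanging which variable is treated as dependent — would work as well; the homogeneous substitution is the more immediate reading here.


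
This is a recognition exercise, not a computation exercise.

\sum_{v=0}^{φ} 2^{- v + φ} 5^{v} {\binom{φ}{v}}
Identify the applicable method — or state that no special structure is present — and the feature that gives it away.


Diagnosis: the binomial theorem — the summand is term v of a binomial expansion in 5 and 2; the whole sum is a single power.


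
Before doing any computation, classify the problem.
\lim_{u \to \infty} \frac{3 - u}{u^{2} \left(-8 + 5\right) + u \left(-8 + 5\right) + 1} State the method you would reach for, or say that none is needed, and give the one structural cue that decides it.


Verdict: dominant-term comparison — as u grows, only the highest-degree terms matter — compare leading terms and read the limit off. As a single quotient, the ∞/∞ shape would yield to repeated differentiation as well — the growth comparison gets there in one look.


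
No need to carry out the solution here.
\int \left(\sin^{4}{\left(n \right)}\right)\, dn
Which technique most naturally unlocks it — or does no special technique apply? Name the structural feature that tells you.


Method: a trigonometric identity — the exponent on \sin^{4}{\left(n \right)} is even — the power-reduction identity is the standard preprocessing step.


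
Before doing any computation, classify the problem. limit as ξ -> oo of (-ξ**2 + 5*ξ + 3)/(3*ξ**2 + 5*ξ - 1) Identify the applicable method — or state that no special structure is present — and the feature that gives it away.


Diagnosis: dominant-term comparison — divide through by the highest power of ξ; every lower-order term dies and the dominant terms decide the limit. l'Hôpital's at-infinity variant applies to the expression viewed as a single quotient; the leading-term comparison is the direct route.


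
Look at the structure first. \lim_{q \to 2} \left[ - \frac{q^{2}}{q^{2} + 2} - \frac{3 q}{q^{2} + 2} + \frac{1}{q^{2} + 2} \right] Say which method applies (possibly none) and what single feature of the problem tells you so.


Technique: no special technique — the expression is continuous at the evaluation point — substitute directly; no indeterminate form appears.


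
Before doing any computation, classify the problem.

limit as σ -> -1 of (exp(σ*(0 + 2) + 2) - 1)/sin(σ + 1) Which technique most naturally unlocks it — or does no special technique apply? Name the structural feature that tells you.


Technique: l'Hôpital's rule (0/0) — plug in -1: top and bottom both hit zero, so differentiate each and retry. A local series expansion at the point resolves it as well; the rule is the packaged version of that step.


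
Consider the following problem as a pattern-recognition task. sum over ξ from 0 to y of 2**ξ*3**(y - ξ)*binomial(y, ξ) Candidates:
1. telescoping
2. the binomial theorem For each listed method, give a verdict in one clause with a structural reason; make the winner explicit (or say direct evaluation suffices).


Technique: the binomial theorem — the binomial coefficients weight matched powers of 2 and 3, which is exactly the expansion of a binomial power.
- telescoping — the terms as presented offer no neighboring cancellation — a telescoping rewrite may exist, but the displayed structure does not hand one over.
- the binomial theorem: yes, a natural case for it.


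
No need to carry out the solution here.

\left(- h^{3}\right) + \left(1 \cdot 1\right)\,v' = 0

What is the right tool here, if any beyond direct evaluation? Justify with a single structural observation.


Verdict: no special technique — solved for the derivative, no v appears — this is antidifferentiation in h wearing ODE clothing.


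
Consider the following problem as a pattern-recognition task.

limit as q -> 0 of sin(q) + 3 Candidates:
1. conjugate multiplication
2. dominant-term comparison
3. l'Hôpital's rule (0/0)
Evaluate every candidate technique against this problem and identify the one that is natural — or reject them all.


Verdict: no special technique — no vanishing denominator and no indeterminate clash at the point — evaluation is immediate.
- conjugate multiplication: multiplying by a conjugate would not remove any indeterminacy here.
- dominant-term comparison: this limit is not decided by comparing polynomial growth at infinity.
- l'Hôpital's rule (0/0): substituting the point produces a determinate value, not a 0 over 0 clash.


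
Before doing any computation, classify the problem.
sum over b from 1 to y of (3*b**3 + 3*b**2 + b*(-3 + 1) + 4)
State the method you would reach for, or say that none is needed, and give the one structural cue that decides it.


Best approach: no special technique — the summand is a plain polynomial in b (expanding first if it arrives factored); standard power-sum formulas evaluate it term by term.


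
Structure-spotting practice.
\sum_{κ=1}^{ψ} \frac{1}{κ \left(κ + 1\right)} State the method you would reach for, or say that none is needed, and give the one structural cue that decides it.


Diagnosis: telescoping — one partial-fraction pass turns \frac{1}{κ \left(κ + 1\right)} into a shifted difference, and shifted differences telescope.


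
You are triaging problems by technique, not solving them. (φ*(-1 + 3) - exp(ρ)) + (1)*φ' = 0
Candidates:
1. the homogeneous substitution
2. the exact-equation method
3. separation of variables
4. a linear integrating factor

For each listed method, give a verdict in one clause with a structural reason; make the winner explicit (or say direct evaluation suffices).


Diagnosis: a linear integrating factor — the equation is linear in φ with coefficient (-1 + 3); multiplying by the integrating factor exp(∫(-1 + 3)) makes the left side a perfect derivative.
- the homogeneous substitution: the slope changes under joint rescaling, failing the degree-zero test.
- the exact-equation method — the mixed-partials test fails on this split — it is not an exact differential as presented.
- separation of variables: no division isolates the independent variable from the unknown.
- a linear integrating factor — yes — fits the structure here.


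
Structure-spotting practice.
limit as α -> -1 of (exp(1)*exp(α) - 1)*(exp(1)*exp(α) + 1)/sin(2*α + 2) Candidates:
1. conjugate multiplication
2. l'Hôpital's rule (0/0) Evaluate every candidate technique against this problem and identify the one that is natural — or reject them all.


Technique: l'Hôpital's rule (0/0) — plug in -1: top and bottom both hit zero, so differentiate each and retry. A first-order expansion at the point is an equally standard path; the rule packages it.
- conjugate multiplication — multiplying by a conjugate would not remove any indeterminacy here.
- l'Hôpital's rule (0/0): applicable, and directly so.


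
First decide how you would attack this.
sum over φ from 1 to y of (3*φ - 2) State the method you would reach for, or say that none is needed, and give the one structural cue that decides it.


Best approach: no special technique — no ratio, no shift structure, no binomial pattern: sum the constant-multiple powers of φ with known formulas.


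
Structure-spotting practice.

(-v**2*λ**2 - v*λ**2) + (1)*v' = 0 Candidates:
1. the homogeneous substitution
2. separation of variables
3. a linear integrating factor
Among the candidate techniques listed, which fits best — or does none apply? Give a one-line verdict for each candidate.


Diagnosis: separation of variables — all dependence on the two variables factors apart, the defining separable shape. This doubles as a Bernoulli equation in the unknown as written; dividing and integrating works on it directly.
- the homogeneous substitution — rescaling both variables together changes the slope, so no ratio substitution collapses it.
- separation of variables — applies; the problem has the shape this method handles.
- a linear integrating factor — a nonlinear term in the unknown puts this outside the integrating-factor template.


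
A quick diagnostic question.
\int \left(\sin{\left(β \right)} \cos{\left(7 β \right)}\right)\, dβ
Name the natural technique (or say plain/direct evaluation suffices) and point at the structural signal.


Technique: a trigonometric identity — cross-frequency products like \sin{\left(β \right)} \cos{\left(7 β \right)} are the textbook product-to-sum case — the identity converts them to directly integrable sinusoids.


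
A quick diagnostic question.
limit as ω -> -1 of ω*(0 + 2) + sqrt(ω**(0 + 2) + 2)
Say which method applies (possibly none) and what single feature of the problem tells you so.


Verdict: no special technique — the function is continuous at -1; evaluation is itself the limit, no machinery required.


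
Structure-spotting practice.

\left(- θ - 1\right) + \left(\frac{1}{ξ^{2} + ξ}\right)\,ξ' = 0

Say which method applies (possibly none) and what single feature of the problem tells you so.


Technique: separation of variables — all dependence on the two variables factors apart, the defining separable shape. A Bernoulli substitution applies to this equation as given; separation takes the same equation in its displayed form.


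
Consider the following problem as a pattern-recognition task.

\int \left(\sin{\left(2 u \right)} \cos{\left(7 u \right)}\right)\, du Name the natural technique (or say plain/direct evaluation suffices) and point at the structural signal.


Diagnosis: a trigonometric identity — the identity turns \sin{\left(2 u \right)} \cos{\left(7 u \right)} into two lone cosines/sines, each trivially integrable.


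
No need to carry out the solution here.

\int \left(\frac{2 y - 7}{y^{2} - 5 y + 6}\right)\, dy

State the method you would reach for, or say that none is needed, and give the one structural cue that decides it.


Verdict: partial fractions — the bottom factors while the top stays lower-degree — split into simple fractions and integrate piece by piece.


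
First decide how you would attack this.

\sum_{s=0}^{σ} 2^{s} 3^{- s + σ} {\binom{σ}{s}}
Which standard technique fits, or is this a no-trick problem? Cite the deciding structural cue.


Technique: the binomial theorem — terms weighting {\binom{σ}{s}} against matched powers of 2 and 3 reassemble into (2 + 3)^σ by the binomial theorem.


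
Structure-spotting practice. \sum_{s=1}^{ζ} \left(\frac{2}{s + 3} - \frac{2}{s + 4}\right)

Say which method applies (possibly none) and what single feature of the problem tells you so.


Diagnosis: telescoping — the generic term is a one-step difference of \frac{2}{s + 3}, so partial sums shortcut to endpoint evaluation.


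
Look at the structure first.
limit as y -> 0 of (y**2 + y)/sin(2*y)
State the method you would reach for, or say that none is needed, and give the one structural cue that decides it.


Best approach: l'Hôpital's rule (0/0) — substituting 0 gives 0 over 0; differentiate top and bottom once and re-evaluate. A local series expansion at the point resolves it as well; the rule is the packaged version of that step.


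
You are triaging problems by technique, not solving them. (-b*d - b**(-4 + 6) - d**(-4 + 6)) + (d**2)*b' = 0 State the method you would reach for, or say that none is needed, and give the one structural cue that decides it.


Best approach: the homogeneous substitution — solved for the derivative, the right side is unchanged under scaling d and b together — it depends only on the ratio b/d, so substitute a single ratio variable.


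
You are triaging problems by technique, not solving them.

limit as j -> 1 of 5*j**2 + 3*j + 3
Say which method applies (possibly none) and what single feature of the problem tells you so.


Diagnosis: no special technique — the expression is continuous at 1 — substitute and evaluate; no indeterminate form appears.


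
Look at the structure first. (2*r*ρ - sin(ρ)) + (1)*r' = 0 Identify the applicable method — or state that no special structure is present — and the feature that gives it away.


Method: a linear integrating factor — the unknown enters only to the first power against a nonzero forcing term — the integrating-factor template applies directly.


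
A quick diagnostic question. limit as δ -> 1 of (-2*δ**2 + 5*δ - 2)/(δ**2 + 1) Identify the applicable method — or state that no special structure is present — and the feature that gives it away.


Technique: no special technique — the expression is continuous at the evaluation point — substitute directly; no indeterminate form appears.


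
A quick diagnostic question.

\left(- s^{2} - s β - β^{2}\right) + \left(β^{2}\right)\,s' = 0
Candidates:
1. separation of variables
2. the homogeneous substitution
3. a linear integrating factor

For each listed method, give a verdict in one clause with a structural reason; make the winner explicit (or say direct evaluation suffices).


Method: the homogeneous substitution — the slope is degree-zero homogeneous: the ratio substitution v = s/β collapses it.
- separation of variables: the two dependences do not factor apart.
- the homogeneous substitution — applicable, and directly so.
- a linear integrating factor — the unknown enters nonlinearly (through a power, a denominator, or a transcendental function), which the linear integrating-factor recipe cannot absorb as-is — any repair would come from a preliminary substitution, not the factor.


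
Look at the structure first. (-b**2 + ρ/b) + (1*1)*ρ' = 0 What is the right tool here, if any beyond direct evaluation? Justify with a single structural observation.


Diagnosis: a linear integrating factor — the unknown enters only to the first power against a nonzero forcing term — the integrating-factor template applies directly.


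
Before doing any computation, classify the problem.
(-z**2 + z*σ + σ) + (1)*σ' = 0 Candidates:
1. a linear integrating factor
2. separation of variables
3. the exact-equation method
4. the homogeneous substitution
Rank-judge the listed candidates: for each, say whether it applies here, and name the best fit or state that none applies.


Best approach: a linear integrating factor — the unknown enters only to the first power against a nonzero forcing term — the integrating-factor template applies directly.
- a linear integrating factor: applies; the problem has the shape this method handles.
- separation of variables — no algebra isolates the independent variable on one side and the unknown on the other.
- the exact-equation method: the mixed-partials test fails on this split — it is not an exact differential as presented.
- the homogeneous substitution: solved for the derivative, the right side changes under joint scaling of the two variables.


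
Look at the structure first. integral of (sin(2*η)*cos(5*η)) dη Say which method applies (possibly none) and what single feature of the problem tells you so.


Technique: a trigonometric identity — distinct frequencies under one product (sin(2*η)*cos(5*η)): the product-to-sum identity is the systematic route to an integrable form.


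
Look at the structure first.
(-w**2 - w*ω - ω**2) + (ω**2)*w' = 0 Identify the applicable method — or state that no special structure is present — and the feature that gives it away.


Verdict: the homogeneous substitution — the slope's numerator and denominator share total degree; set v = w/ω and the equation drops to separable form.


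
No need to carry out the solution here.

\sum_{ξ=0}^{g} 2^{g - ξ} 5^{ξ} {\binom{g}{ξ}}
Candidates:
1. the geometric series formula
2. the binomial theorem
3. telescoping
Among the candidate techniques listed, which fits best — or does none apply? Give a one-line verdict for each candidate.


Method: the binomial theorem — {\binom{g}{ξ}} weighting matched powers of 5 and 2 is the expanded form of (5 + 2)^g — fold it back up.
- the geometric series formula: the term-to-term ratio changes with the index, so the geometric formula cannot close it.
- the binomial theorem: applies; the problem has the shape this method handles.
- telescoping: in the displayed form, no term reappears at a neighboring index to cancel against.


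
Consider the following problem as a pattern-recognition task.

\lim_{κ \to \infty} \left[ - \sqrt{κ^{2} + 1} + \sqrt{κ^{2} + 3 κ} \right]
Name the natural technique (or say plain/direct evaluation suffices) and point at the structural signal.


Technique: conjugate multiplication — divergence minus divergence hides a finite answer — expose it by pairing \sqrt{κ^{2} + 3 κ} - \sqrt{κ^{2} + 1} with its conjugate.


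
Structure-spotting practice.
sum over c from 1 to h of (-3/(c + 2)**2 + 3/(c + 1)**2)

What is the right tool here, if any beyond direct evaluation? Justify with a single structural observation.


Method: telescoping — this sum is a zipper: each term contributes 3/(c + 1)**2 and removes the next index's value, which the following term puts back, closing term by term.


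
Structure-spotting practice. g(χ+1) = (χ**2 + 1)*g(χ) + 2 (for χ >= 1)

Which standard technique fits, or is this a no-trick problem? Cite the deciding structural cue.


Best approach: a summation factor — one step of memory with a weight χ**2 + 1 that changes as the index grows — the summation-factor construction is built for this.


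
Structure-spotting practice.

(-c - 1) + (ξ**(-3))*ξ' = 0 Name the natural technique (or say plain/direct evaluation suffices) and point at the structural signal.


Diagnosis: separation of variables — solved for the derivative, the right side splits multiplicatively into a function of each variable alone — divide and integrate each side. The equation is exact as it stands too — a potential function exists — though separation reads the split structure directly.


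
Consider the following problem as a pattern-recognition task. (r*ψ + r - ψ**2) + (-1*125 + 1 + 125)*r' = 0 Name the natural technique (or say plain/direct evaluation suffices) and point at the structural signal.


Diagnosis: a linear integrating factor — linear in the unknown with genuine forcing: multiply through by the exponential of the integrated coefficient and the left side closes into one derivative.


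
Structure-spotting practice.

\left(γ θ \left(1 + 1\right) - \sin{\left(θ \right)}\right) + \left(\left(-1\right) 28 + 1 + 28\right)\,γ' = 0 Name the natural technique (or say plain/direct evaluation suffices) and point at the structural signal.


Method: a linear integrating factor — the unknown enters only to the first power against a nonzero forcing term — the integrating-factor template applies directly.


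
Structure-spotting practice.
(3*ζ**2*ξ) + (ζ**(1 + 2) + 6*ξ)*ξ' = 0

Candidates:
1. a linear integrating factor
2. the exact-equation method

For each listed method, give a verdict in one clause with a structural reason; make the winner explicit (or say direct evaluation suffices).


Method: the exact-equation method — equality of cross partials is the green light — assemble the potential function term by term.
- a linear integrating factor: a nonlinear term in the unknown puts this outside the integrating-factor template.
- the exact-equation method: yes, a natural case for it.


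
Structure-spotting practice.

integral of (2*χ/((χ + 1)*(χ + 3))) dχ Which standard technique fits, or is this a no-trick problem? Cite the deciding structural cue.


Verdict: partial fractions — a proper rational integrand whose denominator splits into simpler factors — decompose into partial fractions first.


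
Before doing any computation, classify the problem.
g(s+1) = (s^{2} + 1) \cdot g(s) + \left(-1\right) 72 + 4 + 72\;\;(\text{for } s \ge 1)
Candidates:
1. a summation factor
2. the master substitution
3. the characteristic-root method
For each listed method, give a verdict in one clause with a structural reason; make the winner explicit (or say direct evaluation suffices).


Diagnosis: a summation factor — one step of memory with a weight s^{2} + 1 that changes as the index grows — the summation-factor construction is built for this.
- a summation factor: applies; the problem has the shape this method handles.
- the master substitution: the recursion steps by a constant offset, so exponential reindexing is pointless.
- the characteristic-root method: an index-dependent weight blocks the pure exponential ansatz.


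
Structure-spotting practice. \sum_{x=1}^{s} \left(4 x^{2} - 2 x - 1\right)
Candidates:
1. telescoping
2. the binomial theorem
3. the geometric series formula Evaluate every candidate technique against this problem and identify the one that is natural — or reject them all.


Diagnosis: no special technique — every summand is a constant multiple of a power of x — apply the standard power-sum identities one degree at a time.
- telescoping: computed from the summand as displayed, the partial sums build up without the pairwise collapse telescoping exploits.
- the binomial theorem: there is no sum-raised-to-a-power identity hiding in these terms.
- the geometric series formula — the ratio of consecutive terms depends on the index.


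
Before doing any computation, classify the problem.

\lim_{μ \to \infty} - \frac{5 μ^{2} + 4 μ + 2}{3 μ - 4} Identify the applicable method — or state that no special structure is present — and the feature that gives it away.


Method: dominant-term comparison — divide through by the highest power of μ; every lower-order term dies and the dominant terms decide the limit. Differentiating the expression as a single quotient would eventually settle it as well; matching dominant growth settles it immediately.


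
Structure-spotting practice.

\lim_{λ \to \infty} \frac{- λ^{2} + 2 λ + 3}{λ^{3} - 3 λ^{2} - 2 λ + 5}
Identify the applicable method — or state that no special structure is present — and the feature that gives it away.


Diagnosis: dominant-term comparison — growth-rate triage: the leading powers of λ decide the limit, everything else is noise. Viewed as a single quotient this is an ∞/∞ form — an at-infinity application of l'Hôpital's rule would also resolve it; comparing leading growth reads the answer without differentiating.


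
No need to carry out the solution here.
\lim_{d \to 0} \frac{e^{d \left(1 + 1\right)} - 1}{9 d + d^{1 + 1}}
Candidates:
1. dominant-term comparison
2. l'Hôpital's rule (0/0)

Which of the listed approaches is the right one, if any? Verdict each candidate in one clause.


Diagnosis: l'Hôpital's rule (0/0) — both numerator and denominator vanish at 0: the genuine 0/0 indeterminate that l'Hôpital exists for. A local series expansion at the point resolves it as well; the rule is the packaged version of that step.
- dominant-term comparison — no dominant-degree comparison decides it.
- l'Hôpital's rule (0/0) — yes, a natural case for it.
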